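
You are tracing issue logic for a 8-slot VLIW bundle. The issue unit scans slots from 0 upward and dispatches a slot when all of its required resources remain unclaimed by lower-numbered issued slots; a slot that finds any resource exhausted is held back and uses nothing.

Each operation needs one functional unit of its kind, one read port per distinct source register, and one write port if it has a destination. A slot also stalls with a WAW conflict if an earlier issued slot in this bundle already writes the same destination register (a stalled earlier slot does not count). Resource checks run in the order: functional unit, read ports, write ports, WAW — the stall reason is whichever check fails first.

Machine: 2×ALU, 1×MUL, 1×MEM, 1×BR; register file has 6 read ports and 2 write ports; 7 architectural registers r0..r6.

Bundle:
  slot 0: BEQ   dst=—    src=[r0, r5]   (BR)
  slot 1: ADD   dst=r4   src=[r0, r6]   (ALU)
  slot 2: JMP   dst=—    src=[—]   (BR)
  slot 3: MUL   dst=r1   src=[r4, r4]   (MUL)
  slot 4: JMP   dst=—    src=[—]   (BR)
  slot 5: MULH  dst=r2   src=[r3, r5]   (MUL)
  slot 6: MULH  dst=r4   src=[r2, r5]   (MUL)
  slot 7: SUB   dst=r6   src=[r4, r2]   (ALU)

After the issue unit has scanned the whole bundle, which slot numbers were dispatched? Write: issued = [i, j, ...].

issued = [0, 1, 3]

slot 0 (BR): ISSUE — free A2,Mu1,Ld1,B0 rp4 wp2
slot 1 (ALU): ISSUE — free A1,Mu1,Ld1,B0 rp2 wp1
slot 2 (BR): stall FU — free A1,Mu1,Ld1,B0 rp2 wp1
slot 3 (MUL): ISSUE — free A1,Mu0,Ld1,B0 rp1 wp0
slot 4 (BR): stall FU — free A1,Mu0,Ld1,B0 rp1 wp0
slot 5 (MUL): stall FU — free A1,Mu0,Ld1,B0 rp1 wp0
slot 6 (MUL): stall FU — free A1,Mu0,Ld1,B0 rp1 wp0
slot 7 (ALU): stall RD_PORT — free A1,Mu0,Ld1,B0 rp1 wp0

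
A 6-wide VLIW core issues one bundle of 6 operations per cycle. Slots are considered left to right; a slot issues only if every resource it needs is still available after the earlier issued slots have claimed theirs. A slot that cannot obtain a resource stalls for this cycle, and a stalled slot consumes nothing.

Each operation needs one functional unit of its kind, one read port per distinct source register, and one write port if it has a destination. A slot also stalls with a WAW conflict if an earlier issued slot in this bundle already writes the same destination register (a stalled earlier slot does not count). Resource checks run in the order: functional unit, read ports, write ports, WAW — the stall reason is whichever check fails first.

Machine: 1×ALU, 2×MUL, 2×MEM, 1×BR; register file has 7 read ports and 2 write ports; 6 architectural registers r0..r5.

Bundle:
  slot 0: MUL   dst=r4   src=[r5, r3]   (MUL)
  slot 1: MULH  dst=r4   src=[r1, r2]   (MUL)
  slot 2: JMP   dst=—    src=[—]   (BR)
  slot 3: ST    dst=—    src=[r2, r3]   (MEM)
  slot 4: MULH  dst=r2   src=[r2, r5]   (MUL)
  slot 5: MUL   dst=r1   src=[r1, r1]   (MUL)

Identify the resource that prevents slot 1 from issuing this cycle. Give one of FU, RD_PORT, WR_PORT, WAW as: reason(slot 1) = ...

#0 MUL src=r5,r3 dispatched  <A:1 Mu:1 Ld:2 B:1 rd:5 wr:1>
#1 MUL src=r1,r2 held:WAW  <A:1 Mu:1 Ld:2 B:1 rd:5 wr:1>
#2 BR src=- dispatched  <A:1 Mu:1 Ld:2 B:0 rd:5 wr:1>
#3 MEM src=r2,r3 dispatched  <A:1 Mu:1 Ld:1 B:0 rd:3 wr:1>
#4 MUL src=r2,r5 dispatched  <A:1 Mu:0 Ld:1 B:0 rd:1 wr:0>
#5 MUL src=r1,r1 held:FU  <A:1 Mu:0 Ld:1 B:0 rd:1 wr:0>

reason(slot 1) = WAW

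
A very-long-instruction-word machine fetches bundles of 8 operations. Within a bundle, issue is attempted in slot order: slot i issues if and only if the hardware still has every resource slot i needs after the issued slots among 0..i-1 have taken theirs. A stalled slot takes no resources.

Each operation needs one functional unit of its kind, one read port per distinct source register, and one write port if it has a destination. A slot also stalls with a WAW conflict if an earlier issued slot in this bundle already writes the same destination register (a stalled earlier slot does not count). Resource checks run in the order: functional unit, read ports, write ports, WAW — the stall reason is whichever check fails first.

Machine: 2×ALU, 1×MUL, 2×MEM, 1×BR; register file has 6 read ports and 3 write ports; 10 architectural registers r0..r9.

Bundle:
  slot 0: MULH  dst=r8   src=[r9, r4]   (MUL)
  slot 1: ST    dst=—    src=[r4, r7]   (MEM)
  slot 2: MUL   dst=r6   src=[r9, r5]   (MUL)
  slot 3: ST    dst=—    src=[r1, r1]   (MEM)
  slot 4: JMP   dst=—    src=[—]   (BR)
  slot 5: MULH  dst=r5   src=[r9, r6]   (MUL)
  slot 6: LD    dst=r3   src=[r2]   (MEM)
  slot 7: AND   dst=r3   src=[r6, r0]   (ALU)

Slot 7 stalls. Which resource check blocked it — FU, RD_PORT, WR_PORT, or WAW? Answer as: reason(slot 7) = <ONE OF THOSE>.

reason(slot 7) = RD_PORT

(0) want 1×MUL +2rd +1wr — yes → AL2|MU0|ME2|BR1|rd4|wr2
(1) want 1×MEM +2rd +0wr — yes → AL2|MU0|ME1|BR1|rd2|wr2
(2) want 1×MUL +2rd +1wr — FU → AL2|MU0|ME1|BR1|rd2|wr2
(3) want 1×MEM +1rd +0wr — yes → AL2|MU0|ME0|BR1|rd1|wr2
(4) want 1×BR +0rd +0wr — yes → AL2|MU0|ME0|BR0|rd1|wr2
(5) want 1×MUL +2rd +1wr — FU → AL2|MU0|ME0|BR0|rd1|wr2
(6) want 1×MEM +1rd +1wr — FU → AL2|MU0|ME0|BR0|rd1|wr2
(7) want 1×ALU +2rd +1wr — RD_PORT → AL2|MU0|ME0|BR0|rd1|wr2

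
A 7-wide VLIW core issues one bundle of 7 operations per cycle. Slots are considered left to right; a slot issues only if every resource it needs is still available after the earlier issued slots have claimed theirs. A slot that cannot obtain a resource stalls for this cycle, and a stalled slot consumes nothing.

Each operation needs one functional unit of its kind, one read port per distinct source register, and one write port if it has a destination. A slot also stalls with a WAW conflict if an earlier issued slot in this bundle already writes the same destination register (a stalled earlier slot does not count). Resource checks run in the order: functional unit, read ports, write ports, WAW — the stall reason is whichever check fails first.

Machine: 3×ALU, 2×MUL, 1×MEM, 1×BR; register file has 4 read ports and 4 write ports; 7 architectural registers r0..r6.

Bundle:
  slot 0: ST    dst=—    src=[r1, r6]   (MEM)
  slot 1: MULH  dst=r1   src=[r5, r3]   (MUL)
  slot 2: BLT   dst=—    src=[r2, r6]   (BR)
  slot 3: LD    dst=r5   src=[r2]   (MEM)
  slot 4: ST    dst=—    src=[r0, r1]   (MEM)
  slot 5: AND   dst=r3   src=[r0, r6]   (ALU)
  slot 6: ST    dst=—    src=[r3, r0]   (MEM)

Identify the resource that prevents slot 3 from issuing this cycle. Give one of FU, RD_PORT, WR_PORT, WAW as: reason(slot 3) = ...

reason(slot 3) = FU

slot 0 (MEM): ISSUE — free A3,Mu2,Ld0,B1 rp2 wp4
slot 1 (MUL): ISSUE — free A3,Mu1,Ld0,B1 rp0 wp3
slot 2 (BR): stall RD_PORT — free A3,Mu1,Ld0,B1 rp0 wp3
slot 3 (MEM): stall FU — free A3,Mu1,Ld0,B1 rp0 wp3
slot 4 (MEM): stall FU — free A3,Mu1,Ld0,B1 rp0 wp3
slot 5 (ALU): stall RD_PORT — free A3,Mu1,Ld0,B1 rp0 wp3
slot 6 (MEM): stall FU — free A3,Mu1,Ld0,B1 rp0 wp3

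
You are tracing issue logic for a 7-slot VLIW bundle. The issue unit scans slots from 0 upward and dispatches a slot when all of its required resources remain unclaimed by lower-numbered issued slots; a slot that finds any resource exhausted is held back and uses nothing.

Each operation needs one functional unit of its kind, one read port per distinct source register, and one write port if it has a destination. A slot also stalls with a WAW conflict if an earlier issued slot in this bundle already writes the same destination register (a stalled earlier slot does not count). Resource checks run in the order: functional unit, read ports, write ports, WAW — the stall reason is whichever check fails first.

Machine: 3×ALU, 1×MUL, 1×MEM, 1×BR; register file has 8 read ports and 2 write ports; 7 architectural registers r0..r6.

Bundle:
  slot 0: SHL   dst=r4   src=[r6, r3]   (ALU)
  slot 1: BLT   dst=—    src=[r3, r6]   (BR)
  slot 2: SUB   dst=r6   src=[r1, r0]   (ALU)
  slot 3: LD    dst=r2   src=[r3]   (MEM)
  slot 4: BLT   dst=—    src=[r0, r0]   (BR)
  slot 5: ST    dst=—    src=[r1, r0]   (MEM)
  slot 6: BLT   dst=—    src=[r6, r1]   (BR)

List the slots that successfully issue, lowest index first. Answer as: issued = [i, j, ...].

#0 ALU src=r6,r3 dispatched  <A:2 Mu:1 Ld:1 B:1 rd:6 wr:1>
#1 BR src=r3,r6 dispatched  <A:2 Mu:1 Ld:1 B:0 rd:4 wr:1>
#2 ALU src=r1,r0 dispatched  <A:1 Mu:1 Ld:1 B:0 rd:2 wr:0>
#3 MEM src=r3 held:WR_PORT  <A:1 Mu:1 Ld:1 B:0 rd:2 wr:0>
#4 BR src=r0,r0 held:FU  <A:1 Mu:1 Ld:1 B:0 rd:2 wr:0>
#5 MEM src=r1,r0 dispatched  <A:1 Mu:1 Ld:0 B:0 rd:0 wr:0>
#6 BR src=r6,r1 held:FU  <A:1 Mu:1 Ld:0 B:0 rd:0 wr:0>

issued = [0, 1, 2, 5]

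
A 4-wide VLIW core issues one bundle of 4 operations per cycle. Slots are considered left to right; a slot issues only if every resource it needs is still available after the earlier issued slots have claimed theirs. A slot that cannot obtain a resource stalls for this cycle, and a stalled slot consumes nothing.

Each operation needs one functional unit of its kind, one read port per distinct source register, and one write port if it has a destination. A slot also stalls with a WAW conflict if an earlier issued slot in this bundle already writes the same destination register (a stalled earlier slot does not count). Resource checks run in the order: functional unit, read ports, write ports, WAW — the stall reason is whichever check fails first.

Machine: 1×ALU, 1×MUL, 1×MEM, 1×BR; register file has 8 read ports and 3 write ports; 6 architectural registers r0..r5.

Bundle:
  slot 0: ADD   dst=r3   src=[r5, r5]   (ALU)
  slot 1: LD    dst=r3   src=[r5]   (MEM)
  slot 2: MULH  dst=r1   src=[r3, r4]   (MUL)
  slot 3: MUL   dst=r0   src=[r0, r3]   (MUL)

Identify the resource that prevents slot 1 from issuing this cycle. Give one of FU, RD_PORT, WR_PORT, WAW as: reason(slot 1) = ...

  0. ALU→r3 ⇒ go  {0A/1Mu/1Ld/1B | 7r 2w}
  1. MEM→r3 ⇒ no(WAW)  {0A/1Mu/1Ld/1B | 7r 2w}
  2. MUL→r1 ⇒ go  {0A/0Mu/1Ld/1B | 5r 1w}
  3. MUL→r0 ⇒ no(FU)  {0A/0Mu/1Ld/1B | 5r 1w}

reason(slot 1) = WAW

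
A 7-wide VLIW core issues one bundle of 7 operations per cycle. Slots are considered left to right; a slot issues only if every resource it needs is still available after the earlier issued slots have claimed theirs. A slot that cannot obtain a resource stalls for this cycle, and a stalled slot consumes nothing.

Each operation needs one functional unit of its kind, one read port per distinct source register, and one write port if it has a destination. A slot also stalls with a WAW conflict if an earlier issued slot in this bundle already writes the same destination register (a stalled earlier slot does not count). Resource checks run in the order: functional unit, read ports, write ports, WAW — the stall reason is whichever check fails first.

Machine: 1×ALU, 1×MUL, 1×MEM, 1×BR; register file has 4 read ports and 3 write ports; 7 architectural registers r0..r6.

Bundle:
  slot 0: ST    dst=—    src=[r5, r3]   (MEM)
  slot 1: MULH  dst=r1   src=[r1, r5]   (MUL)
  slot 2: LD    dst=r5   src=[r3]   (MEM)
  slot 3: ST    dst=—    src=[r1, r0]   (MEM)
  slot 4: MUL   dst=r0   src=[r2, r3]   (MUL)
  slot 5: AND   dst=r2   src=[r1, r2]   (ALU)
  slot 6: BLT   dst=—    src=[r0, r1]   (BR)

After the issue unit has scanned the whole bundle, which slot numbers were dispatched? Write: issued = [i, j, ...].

issued = [0, 1]

[0] MEM needs rd=2 wr=0: ok; after: ALU=1 MUL=1 MEM=0 BR=1, R=2, W=3
[1] MUL needs rd=2 wr=1: ok; after: ALU=1 MUL=0 MEM=0 BR=1, R=0, W=2
[2] MEM needs rd=1 wr=1: FU; after: ALU=1 MUL=0 MEM=0 BR=1, R=0, W=2
[3] MEM needs rd=2 wr=0: FU; after: ALU=1 MUL=0 MEM=0 BR=1, R=0, W=2
[4] MUL needs rd=2 wr=1: FU; after: ALU=1 MUL=0 MEM=0 BR=1, R=0, W=2
[5] ALU needs rd=2 wr=1: RD_PORT; after: ALU=1 MUL=0 MEM=0 BR=1, R=0, W=2
[6] BR needs rd=2 wr=0: RD_PORT; after: ALU=1 MUL=0 MEM=0 BR=1, R=0, W=2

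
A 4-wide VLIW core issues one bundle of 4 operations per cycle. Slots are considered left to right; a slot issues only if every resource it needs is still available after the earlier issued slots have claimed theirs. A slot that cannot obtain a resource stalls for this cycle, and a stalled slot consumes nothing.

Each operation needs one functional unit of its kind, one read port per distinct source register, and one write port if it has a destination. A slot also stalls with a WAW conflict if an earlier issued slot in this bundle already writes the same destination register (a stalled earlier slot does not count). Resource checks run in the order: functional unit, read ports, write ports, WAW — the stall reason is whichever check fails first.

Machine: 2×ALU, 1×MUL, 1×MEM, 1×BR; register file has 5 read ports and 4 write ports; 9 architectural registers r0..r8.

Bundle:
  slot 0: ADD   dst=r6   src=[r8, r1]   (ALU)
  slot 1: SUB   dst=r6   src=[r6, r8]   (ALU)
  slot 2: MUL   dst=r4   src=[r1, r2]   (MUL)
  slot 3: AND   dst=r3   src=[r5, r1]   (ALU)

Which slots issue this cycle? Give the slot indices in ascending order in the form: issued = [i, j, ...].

issued = [0, 2]

  0. ALU→r6 ⇒ go  {1A/1Mu/1Ld/1B | 3r 3w}
  1. ALU→r6 ⇒ no(WAW)  {1A/1Mu/1Ld/1B | 3r 3w}
  2. MUL→r4 ⇒ go  {1A/0Mu/1Ld/1B | 1r 2w}
  3. ALU→r3 ⇒ no(RD_PORT)  {1A/0Mu/1Ld/1B | 1r 2w}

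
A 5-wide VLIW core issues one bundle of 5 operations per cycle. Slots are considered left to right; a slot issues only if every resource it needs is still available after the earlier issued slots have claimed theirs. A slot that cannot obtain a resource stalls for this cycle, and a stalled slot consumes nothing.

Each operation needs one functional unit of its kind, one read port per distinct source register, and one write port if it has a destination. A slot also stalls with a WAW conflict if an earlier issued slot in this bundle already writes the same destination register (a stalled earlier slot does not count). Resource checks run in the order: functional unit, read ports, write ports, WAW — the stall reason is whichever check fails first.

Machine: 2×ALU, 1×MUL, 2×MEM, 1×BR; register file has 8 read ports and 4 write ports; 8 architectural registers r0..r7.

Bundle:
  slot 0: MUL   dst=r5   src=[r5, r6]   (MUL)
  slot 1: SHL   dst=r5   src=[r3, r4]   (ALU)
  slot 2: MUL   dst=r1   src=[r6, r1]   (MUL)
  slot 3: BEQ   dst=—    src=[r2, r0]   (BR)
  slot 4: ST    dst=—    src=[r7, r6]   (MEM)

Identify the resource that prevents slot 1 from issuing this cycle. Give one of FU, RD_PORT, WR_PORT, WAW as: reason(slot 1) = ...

reason(slot 1) = WAW

(0) want 1×MUL +2rd +1wr — yes → AL2|MU0|ME2|BR1|rd6|wr3
(1) want 1×ALU +2rd +1wr — WAW → AL2|MU0|ME2|BR1|rd6|wr3
(2) want 1×MUL +2rd +1wr — FU → AL2|MU0|ME2|BR1|rd6|wr3
(3) want 1×BR +2rd +0wr — yes → AL2|MU0|ME2|BR0|rd4|wr3
(4) want 1×MEM +2rd +0wr — yes → AL2|MU0|ME1|BR0|rd2|wr3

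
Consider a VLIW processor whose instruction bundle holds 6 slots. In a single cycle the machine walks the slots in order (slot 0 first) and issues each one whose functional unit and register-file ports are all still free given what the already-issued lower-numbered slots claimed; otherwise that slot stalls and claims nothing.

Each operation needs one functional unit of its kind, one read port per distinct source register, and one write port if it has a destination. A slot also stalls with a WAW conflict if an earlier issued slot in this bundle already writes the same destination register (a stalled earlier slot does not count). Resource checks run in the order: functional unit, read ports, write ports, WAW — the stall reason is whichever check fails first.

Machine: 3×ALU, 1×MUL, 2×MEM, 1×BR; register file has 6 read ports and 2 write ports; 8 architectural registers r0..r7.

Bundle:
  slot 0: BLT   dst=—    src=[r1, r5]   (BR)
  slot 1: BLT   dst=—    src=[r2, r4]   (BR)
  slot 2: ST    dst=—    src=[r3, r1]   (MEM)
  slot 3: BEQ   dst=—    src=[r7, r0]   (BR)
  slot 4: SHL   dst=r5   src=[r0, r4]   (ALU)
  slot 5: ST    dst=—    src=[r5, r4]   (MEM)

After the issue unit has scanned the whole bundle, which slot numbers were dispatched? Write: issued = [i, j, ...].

slot 0 (BR): ISSUE — free A3,Mu1,Ld2,B0 rp4 wp2
slot 1 (BR): stall FU — free A3,Mu1,Ld2,B0 rp4 wp2
slot 2 (MEM): ISSUE — free A3,Mu1,Ld1,B0 rp2 wp2
slot 3 (BR): stall FU — free A3,Mu1,Ld1,B0 rp2 wp2
slot 4 (ALU): ISSUE — free A2,Mu1,Ld1,B0 rp0 wp1
slot 5 (MEM): stall RD_PORT — free A2,Mu1,Ld1,B0 rp0 wp1

issued = [0, 2, 4]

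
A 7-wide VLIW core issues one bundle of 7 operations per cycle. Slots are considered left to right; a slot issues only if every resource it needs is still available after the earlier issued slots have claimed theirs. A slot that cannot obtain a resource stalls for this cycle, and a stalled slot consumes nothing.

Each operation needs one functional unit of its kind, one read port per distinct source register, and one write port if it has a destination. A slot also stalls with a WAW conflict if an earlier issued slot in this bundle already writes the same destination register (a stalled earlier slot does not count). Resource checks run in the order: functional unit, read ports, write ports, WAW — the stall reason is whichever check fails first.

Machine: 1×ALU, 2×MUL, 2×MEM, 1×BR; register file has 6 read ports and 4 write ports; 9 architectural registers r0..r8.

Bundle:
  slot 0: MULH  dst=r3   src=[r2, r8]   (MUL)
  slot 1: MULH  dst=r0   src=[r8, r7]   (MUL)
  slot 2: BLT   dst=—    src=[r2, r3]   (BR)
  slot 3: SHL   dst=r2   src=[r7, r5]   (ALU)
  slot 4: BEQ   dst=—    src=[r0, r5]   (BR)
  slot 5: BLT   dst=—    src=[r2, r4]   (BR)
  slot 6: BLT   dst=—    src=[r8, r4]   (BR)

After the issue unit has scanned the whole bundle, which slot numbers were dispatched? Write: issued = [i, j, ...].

issued = [0, 1, 2]

(0) want 1×MUL +2rd +1wr — yes → AL1|MU1|ME2|BR1|rd4|wr3
(1) want 1×MUL +2rd +1wr — yes → AL1|MU0|ME2|BR1|rd2|wr2
(2) want 1×BR +2rd +0wr — yes → AL1|MU0|ME2|BR0|rd0|wr2
(3) want 1×ALU +2rd +1wr — RD_PORT → AL1|MU0|ME2|BR0|rd0|wr2
(4) want 1×BR +2rd +0wr — FU → AL1|MU0|ME2|BR0|rd0|wr2
(5) want 1×BR +2rd +0wr — FU → AL1|MU0|ME2|BR0|rd0|wr2
(6) want 1×BR +2rd +0wr — FU → AL1|MU0|ME2|BR0|rd0|wr2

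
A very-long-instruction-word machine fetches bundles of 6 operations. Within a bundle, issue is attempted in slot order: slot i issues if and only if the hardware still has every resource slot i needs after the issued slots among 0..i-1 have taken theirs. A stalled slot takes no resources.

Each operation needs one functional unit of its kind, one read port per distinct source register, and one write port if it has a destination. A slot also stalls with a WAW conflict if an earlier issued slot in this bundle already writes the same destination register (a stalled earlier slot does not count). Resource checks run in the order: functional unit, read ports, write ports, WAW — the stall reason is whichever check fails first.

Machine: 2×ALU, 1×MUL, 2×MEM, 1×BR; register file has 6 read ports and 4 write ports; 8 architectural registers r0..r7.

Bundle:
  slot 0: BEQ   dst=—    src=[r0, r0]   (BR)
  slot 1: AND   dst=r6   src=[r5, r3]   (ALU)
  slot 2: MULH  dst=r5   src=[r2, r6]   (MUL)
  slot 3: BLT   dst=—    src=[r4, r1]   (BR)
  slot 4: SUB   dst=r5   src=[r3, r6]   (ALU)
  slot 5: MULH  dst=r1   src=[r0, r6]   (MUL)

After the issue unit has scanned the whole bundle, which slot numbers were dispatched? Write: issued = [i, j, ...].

[0] BR needs rd=1 wr=0: ok; after: ALU=2 MUL=1 MEM=2 BR=0, R=5, W=4
[1] ALU needs rd=2 wr=1: ok; after: ALU=1 MUL=1 MEM=2 BR=0, R=3, W=3
[2] MUL needs rd=2 wr=1: ok; after: ALU=1 MUL=0 MEM=2 BR=0, R=1, W=2
[3] BR needs rd=2 wr=0: FU; after: ALU=1 MUL=0 MEM=2 BR=0, R=1, W=2
[4] ALU needs rd=2 wr=1: RD_PORT; after: ALU=1 MUL=0 MEM=2 BR=0, R=1, W=2
[5] MUL needs rd=2 wr=1: FU; after: ALU=1 MUL=0 MEM=2 BR=0, R=1, W=2

issued = [0, 1, 2]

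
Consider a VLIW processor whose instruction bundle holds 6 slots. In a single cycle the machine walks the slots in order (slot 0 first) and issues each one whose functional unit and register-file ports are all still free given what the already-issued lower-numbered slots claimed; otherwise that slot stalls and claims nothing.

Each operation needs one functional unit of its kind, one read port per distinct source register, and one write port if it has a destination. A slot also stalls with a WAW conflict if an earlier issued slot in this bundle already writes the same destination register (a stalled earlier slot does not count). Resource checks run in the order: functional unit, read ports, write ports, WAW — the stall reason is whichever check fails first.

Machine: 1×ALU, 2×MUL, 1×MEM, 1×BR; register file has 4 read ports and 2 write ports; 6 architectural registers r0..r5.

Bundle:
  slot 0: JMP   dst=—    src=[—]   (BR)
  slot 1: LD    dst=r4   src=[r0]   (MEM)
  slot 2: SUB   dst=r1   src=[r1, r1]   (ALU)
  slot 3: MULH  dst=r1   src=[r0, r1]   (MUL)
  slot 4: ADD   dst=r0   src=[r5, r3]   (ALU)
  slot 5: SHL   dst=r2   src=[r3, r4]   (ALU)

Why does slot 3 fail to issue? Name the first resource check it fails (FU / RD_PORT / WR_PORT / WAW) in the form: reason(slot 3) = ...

[0] BR needs rd=0 wr=0: ok; after: ALU=1 MUL=2 MEM=1 BR=0, R=4, W=2
[1] MEM needs rd=1 wr=1: ok; after: ALU=1 MUL=2 MEM=0 BR=0, R=3, W=1
[2] ALU needs rd=1 wr=1: ok; after: ALU=0 MUL=2 MEM=0 BR=0, R=2, W=0
[3] MUL needs rd=2 wr=1: WR_PORT; after: ALU=0 MUL=2 MEM=0 BR=0, R=2, W=0
[4] ALU needs rd=2 wr=1: FU; after: ALU=0 MUL=2 MEM=0 BR=0, R=2, W=0
[5] ALU needs rd=2 wr=1: FU; after: ALU=0 MUL=2 MEM=0 BR=0, R=2, W=0

reason(slot 3) = WR_PORT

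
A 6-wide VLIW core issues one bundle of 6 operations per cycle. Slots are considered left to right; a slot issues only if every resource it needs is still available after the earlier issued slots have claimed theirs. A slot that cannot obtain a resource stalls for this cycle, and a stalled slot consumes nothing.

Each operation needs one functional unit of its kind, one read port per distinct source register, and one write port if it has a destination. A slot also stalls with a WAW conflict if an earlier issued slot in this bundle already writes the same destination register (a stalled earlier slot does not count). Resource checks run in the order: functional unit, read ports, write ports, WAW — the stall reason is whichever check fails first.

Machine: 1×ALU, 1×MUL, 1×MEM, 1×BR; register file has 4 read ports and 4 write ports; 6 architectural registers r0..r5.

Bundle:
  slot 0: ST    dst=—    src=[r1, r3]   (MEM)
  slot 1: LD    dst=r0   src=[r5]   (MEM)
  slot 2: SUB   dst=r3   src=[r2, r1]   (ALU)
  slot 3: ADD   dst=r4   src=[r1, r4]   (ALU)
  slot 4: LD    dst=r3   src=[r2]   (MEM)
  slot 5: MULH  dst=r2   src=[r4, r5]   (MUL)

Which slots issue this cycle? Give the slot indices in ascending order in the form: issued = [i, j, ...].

(0) want 1×MEM +2rd +0wr — yes → AL1|MU1|ME0|BR1|rd2|wr4
(1) want 1×MEM +1rd +1wr — FU → AL1|MU1|ME0|BR1|rd2|wr4
(2) want 1×ALU +2rd +1wr — yes → AL0|MU1|ME0|BR1|rd0|wr3
(3) want 1×ALU +2rd +1wr — FU → AL0|MU1|ME0|BR1|rd0|wr3
(4) want 1×MEM +1rd +1wr — FU → AL0|MU1|ME0|BR1|rd0|wr3
(5) want 1×MUL +2rd +1wr — RD_PORT → AL0|MU1|ME0|BR1|rd0|wr3

issued = [0, 2]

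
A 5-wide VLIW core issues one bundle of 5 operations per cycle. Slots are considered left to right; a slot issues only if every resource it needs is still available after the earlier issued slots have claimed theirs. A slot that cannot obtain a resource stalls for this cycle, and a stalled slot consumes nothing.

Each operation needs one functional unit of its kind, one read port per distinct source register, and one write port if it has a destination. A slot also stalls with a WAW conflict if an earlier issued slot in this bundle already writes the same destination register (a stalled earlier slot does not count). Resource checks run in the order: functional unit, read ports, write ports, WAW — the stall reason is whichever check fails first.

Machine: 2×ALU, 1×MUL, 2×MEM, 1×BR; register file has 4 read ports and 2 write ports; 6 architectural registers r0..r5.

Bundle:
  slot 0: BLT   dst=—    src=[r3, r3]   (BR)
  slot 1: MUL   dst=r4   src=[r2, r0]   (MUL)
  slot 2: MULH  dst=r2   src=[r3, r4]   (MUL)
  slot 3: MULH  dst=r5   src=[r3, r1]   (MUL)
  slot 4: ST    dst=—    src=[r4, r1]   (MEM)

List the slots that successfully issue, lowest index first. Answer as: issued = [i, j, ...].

issued = [0, 1]

#0 BR src=r3,r3 dispatched  <A:2 Mu:1 Ld:2 B:0 rd:3 wr:2>
#1 MUL src=r2,r0 dispatched  <A:2 Mu:0 Ld:2 B:0 rd:1 wr:1>
#2 MUL src=r3,r4 held:FU  <A:2 Mu:0 Ld:2 B:0 rd:1 wr:1>
#3 MUL src=r3,r1 held:FU  <A:2 Mu:0 Ld:2 B:0 rd:1 wr:1>
#4 MEM src=r4,r1 held:RD_PORT  <A:2 Mu:0 Ld:2 B:0 rd:1 wr:1>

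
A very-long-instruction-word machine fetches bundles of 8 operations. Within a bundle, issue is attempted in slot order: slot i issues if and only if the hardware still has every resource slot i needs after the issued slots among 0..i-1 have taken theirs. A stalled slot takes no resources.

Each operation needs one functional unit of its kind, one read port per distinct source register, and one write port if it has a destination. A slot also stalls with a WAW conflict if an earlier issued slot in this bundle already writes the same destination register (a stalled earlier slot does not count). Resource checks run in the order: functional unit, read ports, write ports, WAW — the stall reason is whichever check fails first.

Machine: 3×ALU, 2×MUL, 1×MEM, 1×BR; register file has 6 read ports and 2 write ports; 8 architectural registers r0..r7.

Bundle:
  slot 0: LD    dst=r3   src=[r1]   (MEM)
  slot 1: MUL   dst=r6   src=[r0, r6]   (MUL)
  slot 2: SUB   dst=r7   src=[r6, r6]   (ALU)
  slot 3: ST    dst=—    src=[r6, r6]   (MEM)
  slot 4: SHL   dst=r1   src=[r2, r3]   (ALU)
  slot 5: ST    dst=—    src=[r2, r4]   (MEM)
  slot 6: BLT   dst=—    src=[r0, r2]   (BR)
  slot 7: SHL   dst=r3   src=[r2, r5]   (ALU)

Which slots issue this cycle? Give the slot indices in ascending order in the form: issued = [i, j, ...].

(0) want 1×MEM +1rd +1wr — yes → AL3|MU2|ME0|BR1|rd5|wr1
(1) want 1×MUL +2rd +1wr — yes → AL3|MU1|ME0|BR1|rd3|wr0
(2) want 1×ALU +1rd +1wr — WR_PORT → AL3|MU1|ME0|BR1|rd3|wr0
(3) want 1×MEM +1rd +0wr — FU → AL3|MU1|ME0|BR1|rd3|wr0
(4) want 1×ALU +2rd +1wr — WR_PORT → AL3|MU1|ME0|BR1|rd3|wr0
(5) want 1×MEM +2rd +0wr — FU → AL3|MU1|ME0|BR1|rd3|wr0
(6) want 1×BR +2rd +0wr — yes → AL3|MU1|ME0|BR0|rd1|wr0
(7) want 1×ALU +2rd +1wr — RD_PORT → AL3|MU1|ME0|BR0|rd1|wr0

issued = [0, 1, 6]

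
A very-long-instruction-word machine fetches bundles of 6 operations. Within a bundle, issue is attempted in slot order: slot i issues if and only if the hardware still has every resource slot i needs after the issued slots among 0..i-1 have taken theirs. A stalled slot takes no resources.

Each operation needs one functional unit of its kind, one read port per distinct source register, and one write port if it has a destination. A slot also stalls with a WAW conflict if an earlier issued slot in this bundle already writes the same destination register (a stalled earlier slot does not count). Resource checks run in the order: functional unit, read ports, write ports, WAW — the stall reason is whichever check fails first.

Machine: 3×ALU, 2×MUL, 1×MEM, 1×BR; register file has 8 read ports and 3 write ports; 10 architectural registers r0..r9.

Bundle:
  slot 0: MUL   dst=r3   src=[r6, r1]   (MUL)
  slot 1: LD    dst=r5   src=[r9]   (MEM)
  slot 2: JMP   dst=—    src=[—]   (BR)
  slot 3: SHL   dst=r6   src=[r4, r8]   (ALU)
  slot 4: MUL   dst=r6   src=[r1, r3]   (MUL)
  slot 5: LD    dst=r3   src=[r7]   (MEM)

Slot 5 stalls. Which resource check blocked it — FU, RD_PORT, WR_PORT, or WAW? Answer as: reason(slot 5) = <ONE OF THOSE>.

#0 MUL src=r6,r1 dispatched  <A:3 Mu:1 Ld:1 B:1 rd:6 wr:2>
#1 MEM src=r9 dispatched  <A:3 Mu:1 Ld:0 B:1 rd:5 wr:1>
#2 BR src=- dispatched  <A:3 Mu:1 Ld:0 B:0 rd:5 wr:1>
#3 ALU src=r4,r8 dispatched  <A:2 Mu:1 Ld:0 B:0 rd:3 wr:0>
#4 MUL src=r1,r3 held:WR_PORT  <A:2 Mu:1 Ld:0 B:0 rd:3 wr:0>
#5 MEM src=r7 held:FU  <A:2 Mu:1 Ld:0 B:0 rd:3 wr:0>

reason(slot 5) = FU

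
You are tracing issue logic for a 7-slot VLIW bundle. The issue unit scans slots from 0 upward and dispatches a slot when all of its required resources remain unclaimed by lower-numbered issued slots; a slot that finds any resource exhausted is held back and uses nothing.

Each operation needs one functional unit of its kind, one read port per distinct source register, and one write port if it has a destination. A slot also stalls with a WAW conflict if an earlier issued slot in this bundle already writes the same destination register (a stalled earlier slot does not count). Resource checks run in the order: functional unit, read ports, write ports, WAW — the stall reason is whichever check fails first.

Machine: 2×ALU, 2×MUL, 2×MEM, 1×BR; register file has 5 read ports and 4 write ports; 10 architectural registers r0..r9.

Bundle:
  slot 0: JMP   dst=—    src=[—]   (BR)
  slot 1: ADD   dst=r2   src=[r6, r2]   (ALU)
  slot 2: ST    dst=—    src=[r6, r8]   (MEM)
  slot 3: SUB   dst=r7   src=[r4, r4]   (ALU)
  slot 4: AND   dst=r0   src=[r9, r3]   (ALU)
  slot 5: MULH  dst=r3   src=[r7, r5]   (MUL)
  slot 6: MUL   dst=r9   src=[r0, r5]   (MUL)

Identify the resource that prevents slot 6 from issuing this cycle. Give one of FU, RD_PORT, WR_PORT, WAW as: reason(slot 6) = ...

reason(slot 6) = RD_PORT

(0) want 1×BR +0rd +0wr — yes → AL2|MU2|ME2|BR0|rd5|wr4
(1) want 1×ALU +2rd +1wr — yes → AL1|MU2|ME2|BR0|rd3|wr3
(2) want 1×MEM +2rd +0wr — yes → AL1|MU2|ME1|BR0|rd1|wr3
(3) want 1×ALU +1rd +1wr — yes → AL0|MU2|ME1|BR0|rd0|wr2
(4) want 1×ALU +2rd +1wr — FU → AL0|MU2|ME1|BR0|rd0|wr2
(5) want 1×MUL +2rd +1wr — RD_PORT → AL0|MU2|ME1|BR0|rd0|wr2
(6) want 1×MUL +2rd +1wr — RD_PORT → AL0|MU2|ME1|BR0|rd0|wr2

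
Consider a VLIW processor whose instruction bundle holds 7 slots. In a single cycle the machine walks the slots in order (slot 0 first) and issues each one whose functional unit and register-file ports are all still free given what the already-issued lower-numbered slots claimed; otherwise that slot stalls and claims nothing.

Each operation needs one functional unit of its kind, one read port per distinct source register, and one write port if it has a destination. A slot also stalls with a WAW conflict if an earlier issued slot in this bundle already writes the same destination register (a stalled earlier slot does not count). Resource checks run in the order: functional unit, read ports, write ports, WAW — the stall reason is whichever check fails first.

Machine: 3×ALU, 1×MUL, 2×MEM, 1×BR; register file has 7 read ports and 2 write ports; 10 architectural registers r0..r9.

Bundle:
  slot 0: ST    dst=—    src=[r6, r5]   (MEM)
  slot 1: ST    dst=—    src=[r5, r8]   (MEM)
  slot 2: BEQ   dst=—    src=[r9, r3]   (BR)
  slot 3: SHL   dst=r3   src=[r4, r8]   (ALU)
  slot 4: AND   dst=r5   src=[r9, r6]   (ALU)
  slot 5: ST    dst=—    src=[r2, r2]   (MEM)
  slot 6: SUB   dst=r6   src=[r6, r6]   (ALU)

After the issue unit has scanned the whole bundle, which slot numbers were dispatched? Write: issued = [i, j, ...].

issued = [0, 1, 2, 6]

#0 MEM src=r6,r5 dispatched  <A:3 Mu:1 Ld:1 B:1 rd:5 wr:2>
#1 MEM src=r5,r8 dispatched  <A:3 Mu:1 Ld:0 B:1 rd:3 wr:2>
#2 BR src=r9,r3 dispatched  <A:3 Mu:1 Ld:0 B:0 rd:1 wr:2>
#3 ALU src=r4,r8 held:RD_PORT  <A:3 Mu:1 Ld:0 B:0 rd:1 wr:2>
#4 ALU src=r9,r6 held:RD_PORT  <A:3 Mu:1 Ld:0 B:0 rd:1 wr:2>
#5 MEM src=r2,r2 held:FU  <A:3 Mu:1 Ld:0 B:0 rd:1 wr:2>
#6 ALU src=r6,r6 dispatched  <A:2 Mu:1 Ld:0 B:0 rd:0 wr:1>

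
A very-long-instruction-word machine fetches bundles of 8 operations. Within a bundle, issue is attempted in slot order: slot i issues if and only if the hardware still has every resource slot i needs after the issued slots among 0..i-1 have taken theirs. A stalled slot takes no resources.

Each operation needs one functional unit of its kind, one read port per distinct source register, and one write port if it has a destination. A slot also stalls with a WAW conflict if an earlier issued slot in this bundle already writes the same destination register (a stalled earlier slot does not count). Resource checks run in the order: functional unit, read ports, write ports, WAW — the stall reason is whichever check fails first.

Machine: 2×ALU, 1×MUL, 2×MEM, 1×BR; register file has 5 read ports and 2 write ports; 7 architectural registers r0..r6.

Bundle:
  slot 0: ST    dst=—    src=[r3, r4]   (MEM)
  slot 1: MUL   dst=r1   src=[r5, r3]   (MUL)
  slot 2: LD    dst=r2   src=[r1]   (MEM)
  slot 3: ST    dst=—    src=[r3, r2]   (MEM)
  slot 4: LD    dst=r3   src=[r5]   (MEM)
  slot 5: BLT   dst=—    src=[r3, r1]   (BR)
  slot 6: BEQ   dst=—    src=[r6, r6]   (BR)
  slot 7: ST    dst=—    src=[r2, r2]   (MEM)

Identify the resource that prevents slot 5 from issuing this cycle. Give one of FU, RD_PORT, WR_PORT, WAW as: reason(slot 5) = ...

reason(slot 5) = RD_PORT

  0. MEM ⇒ go  {2A/1Mu/1Ld/1B | 3r 2w}
  1. MUL→r1 ⇒ go  {2A/0Mu/1Ld/1B | 1r 1w}
  2. MEM→r2 ⇒ go  {2A/0Mu/0Ld/1B | 0r 0w}
  3. MEM ⇒ no(FU)  {2A/0Mu/0Ld/1B | 0r 0w}
  4. MEM→r3 ⇒ no(FU)  {2A/0Mu/0Ld/1B | 0r 0w}
  5. BR ⇒ no(RD_PORT)  {2A/0Mu/0Ld/1B | 0r 0w}
  6. BR ⇒ no(RD_PORT)  {2A/0Mu/0Ld/1B | 0r 0w}
  7. MEM ⇒ no(FU)  {2A/0Mu/0Ld/1B | 0r 0w}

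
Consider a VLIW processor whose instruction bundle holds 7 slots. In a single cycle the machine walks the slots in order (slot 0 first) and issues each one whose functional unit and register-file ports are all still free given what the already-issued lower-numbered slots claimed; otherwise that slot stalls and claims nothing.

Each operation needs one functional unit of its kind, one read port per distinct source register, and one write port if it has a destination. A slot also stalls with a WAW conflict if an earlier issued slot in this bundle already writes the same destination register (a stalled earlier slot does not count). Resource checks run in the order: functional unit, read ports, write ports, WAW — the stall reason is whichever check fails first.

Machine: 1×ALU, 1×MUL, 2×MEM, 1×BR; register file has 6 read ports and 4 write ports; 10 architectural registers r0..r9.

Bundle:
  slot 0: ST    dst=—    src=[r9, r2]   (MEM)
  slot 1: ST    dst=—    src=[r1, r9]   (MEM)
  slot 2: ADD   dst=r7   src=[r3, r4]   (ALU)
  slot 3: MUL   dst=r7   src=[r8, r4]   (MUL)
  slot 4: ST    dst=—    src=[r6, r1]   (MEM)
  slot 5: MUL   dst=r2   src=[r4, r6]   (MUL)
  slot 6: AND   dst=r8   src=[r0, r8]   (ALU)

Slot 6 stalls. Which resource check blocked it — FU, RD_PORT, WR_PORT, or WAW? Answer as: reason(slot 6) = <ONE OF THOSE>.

[0] MEM needs rd=2 wr=0: ok; after: ALU=1 MUL=1 MEM=1 BR=1, R=4, W=4
[1] MEM needs rd=2 wr=0: ok; after: ALU=1 MUL=1 MEM=0 BR=1, R=2, W=4
[2] ALU needs rd=2 wr=1: ok; after: ALU=0 MUL=1 MEM=0 BR=1, R=0, W=3
[3] MUL needs rd=2 wr=1: RD_PORT; after: ALU=0 MUL=1 MEM=0 BR=1, R=0, W=3
[4] MEM needs rd=2 wr=0: FU; after: ALU=0 MUL=1 MEM=0 BR=1, R=0, W=3
[5] MUL needs rd=2 wr=1: RD_PORT; after: ALU=0 MUL=1 MEM=0 BR=1, R=0, W=3
[6] ALU needs rd=2 wr=1: FU; after: ALU=0 MUL=1 MEM=0 BR=1, R=0, W=3

reason(slot 6) = FU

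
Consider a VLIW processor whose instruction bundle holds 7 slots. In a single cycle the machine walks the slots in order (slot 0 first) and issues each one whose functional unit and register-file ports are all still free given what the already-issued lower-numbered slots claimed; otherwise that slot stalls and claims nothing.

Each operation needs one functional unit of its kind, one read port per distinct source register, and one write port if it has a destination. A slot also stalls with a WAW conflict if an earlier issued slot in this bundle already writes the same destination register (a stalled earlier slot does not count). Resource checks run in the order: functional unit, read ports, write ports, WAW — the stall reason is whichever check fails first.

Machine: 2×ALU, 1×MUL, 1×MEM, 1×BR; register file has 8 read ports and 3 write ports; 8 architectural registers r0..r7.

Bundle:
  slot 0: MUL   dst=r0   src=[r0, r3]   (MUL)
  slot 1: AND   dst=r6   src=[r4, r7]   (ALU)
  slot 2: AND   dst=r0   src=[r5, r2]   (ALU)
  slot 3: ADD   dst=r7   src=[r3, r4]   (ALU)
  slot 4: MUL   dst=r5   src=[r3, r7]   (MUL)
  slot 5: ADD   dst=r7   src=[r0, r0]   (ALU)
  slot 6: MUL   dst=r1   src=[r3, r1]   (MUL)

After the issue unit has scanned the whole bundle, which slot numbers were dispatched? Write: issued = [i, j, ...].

issued = [0, 1, 3]

#0 MUL src=r0,r3 dispatched  <A:2 Mu:0 Ld:1 B:1 rd:6 wr:2>
#1 ALU src=r4,r7 dispatched  <A:1 Mu:0 Ld:1 B:1 rd:4 wr:1>
#2 ALU src=r5,r2 held:WAW  <A:1 Mu:0 Ld:1 B:1 rd:4 wr:1>
#3 ALU src=r3,r4 dispatched  <A:0 Mu:0 Ld:1 B:1 rd:2 wr:0>
#4 MUL src=r3,r7 held:FU  <A:0 Mu:0 Ld:1 B:1 rd:2 wr:0>
#5 ALU src=r0,r0 held:FU  <A:0 Mu:0 Ld:1 B:1 rd:2 wr:0>
#6 MUL src=r3,r1 held:FU  <A:0 Mu:0 Ld:1 B:1 rd:2 wr:0>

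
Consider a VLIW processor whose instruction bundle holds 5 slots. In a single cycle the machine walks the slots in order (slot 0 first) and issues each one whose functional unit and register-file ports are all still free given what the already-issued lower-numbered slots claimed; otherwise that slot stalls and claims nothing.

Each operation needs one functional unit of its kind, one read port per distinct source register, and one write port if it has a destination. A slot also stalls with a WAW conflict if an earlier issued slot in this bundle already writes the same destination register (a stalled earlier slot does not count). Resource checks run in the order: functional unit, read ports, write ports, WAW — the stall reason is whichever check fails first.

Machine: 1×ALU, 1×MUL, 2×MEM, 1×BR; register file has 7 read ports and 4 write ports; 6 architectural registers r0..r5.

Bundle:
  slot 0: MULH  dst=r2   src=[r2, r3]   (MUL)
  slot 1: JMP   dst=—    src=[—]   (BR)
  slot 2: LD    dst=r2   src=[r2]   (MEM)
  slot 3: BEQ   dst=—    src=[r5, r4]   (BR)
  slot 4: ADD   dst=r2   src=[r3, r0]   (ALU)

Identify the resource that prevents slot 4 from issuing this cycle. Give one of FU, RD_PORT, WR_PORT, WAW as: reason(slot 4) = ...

reason(slot 4) = WAW

  0. MUL→r2 ⇒ go  {1A/0Mu/2Ld/1B | 5r 3w}
  1. BR ⇒ go  {1A/0Mu/2Ld/0B | 5r 3w}
  2. MEM→r2 ⇒ no(WAW)  {1A/0Mu/2Ld/0B | 5r 3w}
  3. BR ⇒ no(FU)  {1A/0Mu/2Ld/0B | 5r 3w}
  4. ALU→r2 ⇒ no(WAW)  {1A/0Mu/2Ld/0B | 5r 3w}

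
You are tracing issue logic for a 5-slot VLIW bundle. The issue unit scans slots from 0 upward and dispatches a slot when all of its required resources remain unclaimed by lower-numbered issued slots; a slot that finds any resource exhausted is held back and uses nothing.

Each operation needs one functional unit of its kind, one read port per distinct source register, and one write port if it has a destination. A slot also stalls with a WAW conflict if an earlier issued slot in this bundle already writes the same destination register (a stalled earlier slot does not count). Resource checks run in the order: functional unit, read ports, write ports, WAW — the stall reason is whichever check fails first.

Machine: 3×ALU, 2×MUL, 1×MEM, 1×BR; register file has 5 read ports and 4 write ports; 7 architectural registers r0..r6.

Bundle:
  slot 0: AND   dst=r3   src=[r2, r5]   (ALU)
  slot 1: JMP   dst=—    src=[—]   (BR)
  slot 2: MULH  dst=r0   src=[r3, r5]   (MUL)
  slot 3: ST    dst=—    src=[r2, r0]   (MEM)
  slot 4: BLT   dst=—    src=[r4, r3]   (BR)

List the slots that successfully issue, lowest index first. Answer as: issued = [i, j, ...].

issued = [0, 1, 2]

(0) want 1×ALU +2rd +1wr — yes → AL2|MU2|ME1|BR1|rd3|wr3
(1) want 1×BR +0rd +0wr — yes → AL2|MU2|ME1|BR0|rd3|wr3
(2) want 1×MUL +2rd +1wr — yes → AL2|MU1|ME1|BR0|rd1|wr2
(3) want 1×MEM +2rd +0wr — RD_PORT → AL2|MU1|ME1|BR0|rd1|wr2
(4) want 1×BR +2rd +0wr — FU → AL2|MU1|ME1|BR0|rd1|wr2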